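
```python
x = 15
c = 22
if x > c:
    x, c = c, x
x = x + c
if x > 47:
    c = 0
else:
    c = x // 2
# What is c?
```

Trace:
`x = 15` → x = 15
`c = 22` → c = 22
`if x > c: ...` → x > c is False → no variable changes
`x = x + c` → x = 37
`if x > 47: ...` → x > 47 is False, take else branch → c = 18
So c = 18

Answer: 18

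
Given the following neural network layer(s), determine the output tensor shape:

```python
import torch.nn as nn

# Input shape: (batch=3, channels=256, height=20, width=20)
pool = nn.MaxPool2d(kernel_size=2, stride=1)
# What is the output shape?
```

Input: (3, 256, 20, 20) -> Output: (3, 256, 19, 19)

Answer: (3, 256, 19, 19)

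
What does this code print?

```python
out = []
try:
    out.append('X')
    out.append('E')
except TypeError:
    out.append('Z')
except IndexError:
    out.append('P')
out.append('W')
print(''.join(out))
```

Execution trace: 'X' (try body) → 'E' (try body, no exception) → 'W' (after the try/except). Output: XEW

Answer: XEW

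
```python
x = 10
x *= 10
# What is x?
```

Trace:
`x = 10` → x = 10
`x *= 10` → x = 100
So x = 100

Answer: 100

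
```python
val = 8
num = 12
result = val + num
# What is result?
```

Trace:
`val = 8` → val = 8
`num = 12` → num = 12
`result = val + num` → result = 20
So result = 20

Answer: 20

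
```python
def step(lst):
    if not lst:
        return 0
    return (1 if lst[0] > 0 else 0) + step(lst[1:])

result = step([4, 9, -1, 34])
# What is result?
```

Count of positive elements in [4, 9, -1, 34] = 3

Answer: 3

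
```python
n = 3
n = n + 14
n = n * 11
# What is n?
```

Trace:
`n = 3` → n = 3
`n = n + 14` → n = 17
`n = n * 11` → n = 187
So n = 187

Answer: 187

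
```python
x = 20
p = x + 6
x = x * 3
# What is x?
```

Trace:
`x = 20` → x = 20
`p = x + 6` → p = 26
`x = x * 3` → x = 60
So x = 60

Answer: 60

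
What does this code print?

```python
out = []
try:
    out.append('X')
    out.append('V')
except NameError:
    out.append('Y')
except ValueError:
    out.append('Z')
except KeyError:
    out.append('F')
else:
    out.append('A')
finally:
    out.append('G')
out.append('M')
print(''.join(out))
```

Execution trace: 'X' (try body) → 'V' (try body, no exception) → 'A' (else) → 'G' (finally) → 'M' (after the try/except). Output: XVAGM

Answer: XVAGM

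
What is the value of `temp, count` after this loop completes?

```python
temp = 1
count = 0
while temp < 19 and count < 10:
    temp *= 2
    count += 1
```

Double until >= 19 or 10 iterations
`temp, count` takes the values: (1, 0) → (2, 0) → (2, 1) → (4, 1) → (4, 2) → (8, 2) → (8, 3) → (16, 3) → (16, 4) → (32, 4) → (32, 5)

Answer: 32, 5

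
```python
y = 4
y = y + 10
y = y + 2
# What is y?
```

Trace:
`y = 4` → y = 4
`y = y + 10` → y = 14
`y = y + 2` → y = 16
So y = 16

Answer: 16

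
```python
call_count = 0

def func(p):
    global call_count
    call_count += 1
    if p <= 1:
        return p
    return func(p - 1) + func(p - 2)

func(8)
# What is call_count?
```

Calls(p) = 1 + Calls(p-1) + Calls(p-2); Calls(0)=Calls(1)=1. For p=8 this gives 67.

Answer: 67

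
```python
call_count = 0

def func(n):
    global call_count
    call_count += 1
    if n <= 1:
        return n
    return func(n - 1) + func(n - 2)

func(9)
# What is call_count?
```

Calls(n) = 1 + Calls(n-1) + Calls(n-2); Calls(0)=Calls(1)=1. For n=9 this gives 109.

Answer: 109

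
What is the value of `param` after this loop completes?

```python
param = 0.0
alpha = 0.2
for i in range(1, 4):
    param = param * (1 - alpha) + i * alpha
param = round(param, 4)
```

Moving average with lr=0.2
`param` takes the values: 0.0 → 0.2 → 0.56 → 1.048

Answer: 1.048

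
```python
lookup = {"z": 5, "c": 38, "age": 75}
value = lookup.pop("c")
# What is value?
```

Trace:
`lookup = {"z": 5, "c": 38, "age": 75}` → lookup = {'z': 5, 'c': 38, 'age': 75}
`value = lookup.pop("c")` → lookup = {'z': 5, 'age': 75}; value = 38
So value = 38

Answer: 38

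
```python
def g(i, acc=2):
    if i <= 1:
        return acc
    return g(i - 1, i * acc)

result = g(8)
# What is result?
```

Accumulator trace (n, acc): (8, 2) -> (7, 16) -> (6, 112) -> (5, 672) -> (4, 3360) -> (3, 13440) -> (2, 40320) -> (1, 80640) -> return 80640

Answer: 80640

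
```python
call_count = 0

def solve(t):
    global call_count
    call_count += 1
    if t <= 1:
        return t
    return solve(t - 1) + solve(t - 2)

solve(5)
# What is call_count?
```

Calls(t) = 1 + Calls(t-1) + Calls(t-2); Calls(0)=Calls(1)=1. For t=5 this gives 15.

Answer: 15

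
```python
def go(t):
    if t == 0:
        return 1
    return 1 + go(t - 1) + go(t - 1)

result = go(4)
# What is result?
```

go(t) = 1 + 2·go(t-1), go(0)=1. Closed form: (1+1)·2^4 - 1 = 31.

Answer: 31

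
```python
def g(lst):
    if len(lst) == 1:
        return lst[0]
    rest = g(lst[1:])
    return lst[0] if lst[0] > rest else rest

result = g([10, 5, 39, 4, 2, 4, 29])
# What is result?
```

Recursive max over [10, 5, 39, 4, 2, 4, 29] = 39

Answer: 39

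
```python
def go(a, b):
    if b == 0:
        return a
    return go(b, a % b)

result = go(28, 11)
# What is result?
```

go(28, 11) -> go(11, 6) -> go(6, 5) -> go(5, 1) -> go(1, 0) -> 1

Answer: 1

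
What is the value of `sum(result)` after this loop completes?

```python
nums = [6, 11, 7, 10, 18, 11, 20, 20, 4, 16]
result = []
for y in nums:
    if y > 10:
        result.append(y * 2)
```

Sum of doubled values > 10
`result` takes the values: [] → [22] → [22, 36] → [22, 36, 22] → [22, 36, 22, 40] → [22, 36, 22, 40, 40] → [22, 36, 22, 40, 40, 32]
So `sum(result)` = 192

Answer: 192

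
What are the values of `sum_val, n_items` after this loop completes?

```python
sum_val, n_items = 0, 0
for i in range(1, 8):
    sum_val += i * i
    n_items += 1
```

Sum of squares and count
`sum_val, n_items` takes the values: (0, 0) → (1, 0) → (1, 1) → (5, 1) → (5, 2) → (14, 2) → (14, 3) → (30, 3) → (30, 4) → (55, 4) → (55, 5) → (91, 5) → (91, 6) → (140, 6) → (140, 7)

Answer: 140, 7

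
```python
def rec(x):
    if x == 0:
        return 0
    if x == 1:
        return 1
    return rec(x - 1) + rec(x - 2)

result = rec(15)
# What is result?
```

Build up from base cases: rec(0)=0, rec(1)=1, rec(2)=1, rec(3)=2, rec(4)=3, rec(5)=5, rec(6)=8, ..., rec(15)=610

Answer: 610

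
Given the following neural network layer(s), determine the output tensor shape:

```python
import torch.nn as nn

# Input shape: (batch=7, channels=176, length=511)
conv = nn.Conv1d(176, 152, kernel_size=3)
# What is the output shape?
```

Input: (7, 176, 511) -> Output: (7, 152, 509)

Answer: (7, 152, 509)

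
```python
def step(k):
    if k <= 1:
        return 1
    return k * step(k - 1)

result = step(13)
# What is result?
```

step(13) = 13 * 12 * 11 * 10 * 9 * 8 * 7 * 6 * 5 * 4 * 3 * 2 * 1 = 6227020800

Answer: 6227020800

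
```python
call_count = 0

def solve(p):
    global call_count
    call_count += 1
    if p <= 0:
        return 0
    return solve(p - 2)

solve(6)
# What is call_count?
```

Linear recursion stepping by 2: 4 calls from p=6 down to ≤0.

Answer: 4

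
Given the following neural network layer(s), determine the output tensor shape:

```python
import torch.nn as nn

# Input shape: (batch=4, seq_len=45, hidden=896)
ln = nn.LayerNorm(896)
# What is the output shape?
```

Input: (4, 45, 896) -> Output: (4, 45, 896)

Answer: (4, 45, 896)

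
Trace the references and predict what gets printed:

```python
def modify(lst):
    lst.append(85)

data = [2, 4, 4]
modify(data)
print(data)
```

Key concept: function modifies passed list.
Step by step:
`data = [2, 4, 4]` → data = [2, 4, 4]
`modify(data)` → data = [2, 4, 4, 85]
`print(data)` → prints [2, 4, 4, 85]

Answer: [2, 4, 4, 85]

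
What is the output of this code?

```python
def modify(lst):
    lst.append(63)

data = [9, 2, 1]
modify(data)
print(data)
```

Key concept: function modifies passed list.
Step by step:
`data = [9, 2, 1]` → data = [9, 2, 1]
`modify(data)` → data = [9, 2, 1, 63]
`print(data)` → prints [9, 2, 1, 63]

Answer: [9, 2, 1, 63]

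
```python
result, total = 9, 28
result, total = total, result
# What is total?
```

Trace:
`result, total = 9, 28` → result = 9; total = 28
`result, total = total, result` → result = 28; total = 9
So total = 9

Answer: 9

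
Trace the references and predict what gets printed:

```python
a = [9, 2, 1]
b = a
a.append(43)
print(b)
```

Key concept: basic list aliasing.
Step by step:
`a = [9, 2, 1]` → a = [9, 2, 1]
`b = a` → b = [9, 2, 1] (same object as a)
`a.append(43)` → a = [9, 2, 1, 43] (same object as b); b = [9, 2, 1, 43] (same object as a)
`print(b)` → prints [9, 2, 1, 43]

Answer: [9, 2, 1, 43]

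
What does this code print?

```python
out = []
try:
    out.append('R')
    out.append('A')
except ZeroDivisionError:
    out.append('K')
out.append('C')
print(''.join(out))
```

Execution trace: 'R' (try body) → 'A' (try body, no exception) → 'C' (after the try/except). Output: RAC

Answer: RAC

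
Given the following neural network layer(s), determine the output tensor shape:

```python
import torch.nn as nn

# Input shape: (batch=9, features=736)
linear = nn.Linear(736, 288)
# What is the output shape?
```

Input: (9, 736) -> Output: (9, 288)

Answer: (9, 288)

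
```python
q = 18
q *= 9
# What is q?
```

Trace:
`q = 18` → q = 18
`q *= 9` → q = 162
So q = 162

Answer: 162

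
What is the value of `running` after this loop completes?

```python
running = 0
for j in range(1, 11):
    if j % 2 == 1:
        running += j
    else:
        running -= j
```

Add odd, subtract even
`running` takes the values: 0 → 1 → -1 → 2 → -2 → 3 → -3 → 4 → -4 → 5 → -5

Answer: -5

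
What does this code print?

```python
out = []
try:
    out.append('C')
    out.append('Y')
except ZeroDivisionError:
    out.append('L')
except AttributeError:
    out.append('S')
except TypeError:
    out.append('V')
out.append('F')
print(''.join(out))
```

Execution trace: 'C' (try body) → 'Y' (try body, no exception) → 'F' (after the try/except). Output: CYF

Answer: CYF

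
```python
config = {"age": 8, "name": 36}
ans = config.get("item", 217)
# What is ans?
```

Trace:
`config = {"age": 8, "name": 36}` → config = {'age': 8, 'name': 36}
`ans = config.get("item", 217)` → ans = 217
So ans = 217

Answer: 217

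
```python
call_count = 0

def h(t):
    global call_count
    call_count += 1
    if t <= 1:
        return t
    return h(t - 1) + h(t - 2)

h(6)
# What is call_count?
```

Calls(t) = 1 + Calls(t-1) + Calls(t-2); Calls(0)=Calls(1)=1. For t=6 this gives 25.

Answer: 25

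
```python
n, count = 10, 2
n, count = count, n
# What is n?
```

Trace:
`n, count = 10, 2` → n = 10; count = 2
`n, count = count, n` → n = 2; count = 10
So n = 2

Answer: 2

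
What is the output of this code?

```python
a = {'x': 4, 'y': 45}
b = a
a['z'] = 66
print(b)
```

Key concept: dict aliasing.
Step by step:
`a = {'x': 4, 'y': 45}` → a = {'x': 4, 'y': 45}
`b = a` → b = {'x': 4, 'y': 45} (same object as a)
`a['z'] = 66` → a = {'x': 4, 'y': 45, 'z': 66} (same object as b); b = {'x': 4, 'y': 45, 'z': 66} (same object as a)
`print(b)` → prints {'x': 4, 'y': 45, 'z': 66}

Answer: {'x': 4, 'y': 45, 'z': 66}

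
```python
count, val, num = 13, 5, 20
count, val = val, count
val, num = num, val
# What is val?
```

Trace:
`count, val, num = 13, 5, 20` → count = 13; val = 5; num = 20
`count, val = val, count` → count = 5; val = 13
`val, num = num, val` → val = 20; num = 13
So val = 20

Answer: 20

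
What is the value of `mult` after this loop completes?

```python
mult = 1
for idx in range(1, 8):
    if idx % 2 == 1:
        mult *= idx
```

Product of odd numbers 1 to 7
`mult` takes the values: 1 → 3 → 15 → 105

Answer: 105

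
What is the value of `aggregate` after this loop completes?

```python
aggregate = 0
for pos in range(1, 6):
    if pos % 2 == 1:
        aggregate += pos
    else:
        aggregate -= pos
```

Add odd, subtract even
`aggregate` takes the values: 0 → 1 → -1 → 2 → -2 → 3

Answer: 3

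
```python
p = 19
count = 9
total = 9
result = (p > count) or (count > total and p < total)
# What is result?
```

Trace:
`p = 19` → p = 19
`count = 9` → count = 9
`total = 9` → total = 9
`result = (p > count) or (count > total and p < total)` → result = True
So result = True

Answer: True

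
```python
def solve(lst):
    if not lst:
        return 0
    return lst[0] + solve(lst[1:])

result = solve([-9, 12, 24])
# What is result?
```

(-9) + 12 + 24 + 0 = 27

Answer: 27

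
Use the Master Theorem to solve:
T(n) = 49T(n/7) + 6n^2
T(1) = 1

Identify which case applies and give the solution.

a=49, b=7, f(n)=6n^2. log_7(49) = 2. Since c=2 = 2, Case 2 applies: T(n) = Θ(n^log_b(a) · log n) = O(n^2 log n).

Answer: O(n^2 log n) - Case 2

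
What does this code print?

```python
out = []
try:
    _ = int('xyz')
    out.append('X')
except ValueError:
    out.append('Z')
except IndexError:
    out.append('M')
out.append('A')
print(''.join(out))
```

Execution trace: 'Z' (except ValueError) → 'A' (after the try/except). Output: ZA

Answer: ZA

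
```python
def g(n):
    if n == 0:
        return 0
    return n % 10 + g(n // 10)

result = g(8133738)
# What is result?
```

Sum of digits of 8133738: 8 + 3 + 7 + 3 + 3 + 1 + 8 = 33

Answer: 33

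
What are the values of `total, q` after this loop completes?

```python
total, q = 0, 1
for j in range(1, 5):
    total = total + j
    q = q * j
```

Sum and factorial of 1 to 4
`total, q` takes the values: (0, 1) → (1, 1) → (3, 1) → (3, 2) → (6, 2) → (6, 6) → (10, 6) → (10, 24)

Answer: 10, 24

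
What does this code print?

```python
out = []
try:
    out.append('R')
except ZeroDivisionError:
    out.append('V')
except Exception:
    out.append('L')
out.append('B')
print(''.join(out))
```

Execution trace: 'R' (try body, no exception) → 'B' (after the try/except). Output: RB

Answer: RB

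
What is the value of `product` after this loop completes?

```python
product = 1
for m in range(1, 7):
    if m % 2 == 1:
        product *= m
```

Product of odd numbers 1 to 6
`product` takes the values: 1 → 3 → 15

Answer: 15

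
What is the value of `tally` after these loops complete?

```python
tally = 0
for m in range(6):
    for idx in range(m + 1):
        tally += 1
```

Triangle: 1 + 2 + ... + 6
`tally` takes the values: 0 → 1 → 2 → 3 → 4 → 5 → 6 → 7 → 8 → 9 → 10 → 11 → 12 → 13 → 14 → 15 → 16 → 17 → 18 → 19 → 20 → 21

Answer: 21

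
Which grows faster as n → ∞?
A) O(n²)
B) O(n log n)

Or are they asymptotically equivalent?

O(n²) vs O(n log n): Higher order terms dominate.

Answer: A) O(n²) grows faster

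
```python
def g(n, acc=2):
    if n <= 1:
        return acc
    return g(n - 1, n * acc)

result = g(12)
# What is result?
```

Accumulator trace (n, acc): (12, 2) -> (11, 24) -> (10, 264) -> (9, 2640) -> (8, 23760) -> (7, 190080) -> (6, 1330560) -> (5, 7983360) -> (4, 39916800) -> (3, 159667200) -> (2, 479001600) -> (1, 958003200) -> return 958003200

Answer: 958003200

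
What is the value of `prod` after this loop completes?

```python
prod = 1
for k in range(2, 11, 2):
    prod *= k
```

Product of even numbers 2 to 10
`prod` takes the values: 1 → 2 → 8 → 48 → 384 → 3840

Answer: 3840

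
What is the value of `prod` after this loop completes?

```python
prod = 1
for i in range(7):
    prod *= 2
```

2^7 = 128
`prod` takes the values: 1 → 2 → 4 → 8 → 16 → 32 → 64 → 128

Answer: 128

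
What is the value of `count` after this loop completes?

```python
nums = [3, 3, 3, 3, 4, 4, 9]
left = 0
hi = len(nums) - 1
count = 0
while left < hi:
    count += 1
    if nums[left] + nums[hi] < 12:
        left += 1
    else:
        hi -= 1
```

Steps to find pair summing to 12
`count` takes the values: 0 → 1 → 2 → 3 → 4 → 5 → 6

Answer: 6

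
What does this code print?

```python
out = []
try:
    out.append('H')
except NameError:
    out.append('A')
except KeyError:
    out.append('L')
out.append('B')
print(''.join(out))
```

Execution trace: 'H' (try body, no exception) → 'B' (after the try/except). Output: HB

Answer: HB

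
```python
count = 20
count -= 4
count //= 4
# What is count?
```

Trace:
`count = 20` → count = 20
`count -= 4` → count = 16
`count //= 4` → count = 4
So count = 4

Answer: 4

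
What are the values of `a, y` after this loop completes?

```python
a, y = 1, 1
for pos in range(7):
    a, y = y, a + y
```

Fibonacci: after 7 iterations
`a, y` takes the values: (1, 1) → (1, 2) → (2, 3) → (3, 5) → (5, 8) → (8, 13) → (13, 21) → (21, 34)

Answer: 21, 34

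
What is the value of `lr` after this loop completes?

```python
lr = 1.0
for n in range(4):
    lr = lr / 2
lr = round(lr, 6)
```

Halving LR 4 times: 1 / 2^4
`lr` takes the values: 1.0 → 0.5 → 0.25 → 0.125 → 0.0625

Answer: 0.0625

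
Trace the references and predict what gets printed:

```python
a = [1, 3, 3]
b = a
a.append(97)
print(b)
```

Key concept: basic list aliasing.
Step by step:
`a = [1, 3, 3]` → a = [1, 3, 3]
`b = a` → b = [1, 3, 3] (same object as a)
`a.append(97)` → a = [1, 3, 3, 97] (same object as b); b = [1, 3, 3, 97] (same object as a)
`print(b)` → prints [1, 3, 3, 97]

Answer: [1, 3, 3, 97]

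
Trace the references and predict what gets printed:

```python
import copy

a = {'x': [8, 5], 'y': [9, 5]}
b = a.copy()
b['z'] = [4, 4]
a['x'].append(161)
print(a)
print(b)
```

Key concept: shallow copy of dict with mutable values.
Step by step:
`a = {'x': [8, 5], 'y': [9, 5]}` → a = {'x': [8, 5], 'y': [9, 5]}
`b = a.copy()` → b = {'x': [8, 5], 'y': [9, 5]}
`b['z'] = [4, 4]` → b = {'x': [8, 5], 'y': [9, 5], 'z': [4, 4]}
`a['x'].append(161)` → a = {'x': [8, 5, 161], 'y': [9, 5]}; b = {'x': [8, 5, 161], 'y': [9, 5], 'z': [4, 4]}
`print(a)` → prints {'x': [8, 5, 161], 'y': [9, 5]}
`print(b)` → prints {'x': [8, 5, 161], 'y': [9, 5], 'z': [4, 4]}

Answer:
{'x': [8, 5, 161], 'y': [9, 5]}
{'x': [8, 5, 161], 'y': [9, 5], 'z': [4, 4]}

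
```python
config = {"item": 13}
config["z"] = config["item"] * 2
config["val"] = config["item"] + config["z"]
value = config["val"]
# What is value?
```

Trace:
`config = {"item": 13}` → config = {'item': 13}
`config["z"] = config["item"] * 2` → config = {'item': 13, 'z': 26}
`config["val"] = config["item"] + config["z"]` → config = {'item': 13, 'z': 26, 'val': 39}
`value = config["val"]` → value = 39
So value = 39

Answer: 39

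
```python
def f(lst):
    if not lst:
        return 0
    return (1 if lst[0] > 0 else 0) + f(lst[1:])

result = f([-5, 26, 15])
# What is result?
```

Count of positive elements in [-5, 26, 15] = 2

Answer: 2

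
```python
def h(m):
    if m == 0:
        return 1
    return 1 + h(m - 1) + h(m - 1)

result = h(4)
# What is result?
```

h(m) = 1 + 2·h(m-1), h(0)=1. Closed form: (1+1)·2^4 - 1 = 31.

Answer: 31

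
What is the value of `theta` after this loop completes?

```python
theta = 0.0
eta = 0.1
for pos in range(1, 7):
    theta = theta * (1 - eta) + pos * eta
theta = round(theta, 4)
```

Moving average with lr=0.1
`theta` takes the values: 0.0 → 0.1 → 0.29 → 0.561 → 0.9049 → 1.31441 → 1.782969 → 1.783

Answer: 1.783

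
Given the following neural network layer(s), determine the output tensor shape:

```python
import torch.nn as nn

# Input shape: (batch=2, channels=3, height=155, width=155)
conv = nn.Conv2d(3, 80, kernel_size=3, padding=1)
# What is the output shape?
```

Input: (2, 3, 155, 155) -> Output: (2, 80, 155, 155)

Answer: (2, 80, 155, 155)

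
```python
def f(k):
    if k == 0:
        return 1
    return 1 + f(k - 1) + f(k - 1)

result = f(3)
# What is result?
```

f(k) = 1 + 2·f(k-1), f(0)=1. Closed form: (1+1)·2^3 - 1 = 15.

Answer: 15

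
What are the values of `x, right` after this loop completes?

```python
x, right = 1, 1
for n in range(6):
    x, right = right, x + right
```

Fibonacci: after 6 iterations
`x, right` takes the values: (1, 1) → (1, 2) → (2, 3) → (3, 5) → (5, 8) → (8, 13) → (13, 21)

Answer: 13, 21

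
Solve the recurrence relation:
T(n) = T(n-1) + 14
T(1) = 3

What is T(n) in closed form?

Unrolling: T(n) = T(1) + 14·(n-1) = 3 + 14(n-1) = 14n - 11.

Answer: T(n) = 14n - 11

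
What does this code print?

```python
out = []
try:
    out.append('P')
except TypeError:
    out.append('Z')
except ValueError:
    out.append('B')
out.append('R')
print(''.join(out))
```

Execution trace: 'P' (try body, no exception) → 'R' (after the try/except). Output: PR

Answer: PR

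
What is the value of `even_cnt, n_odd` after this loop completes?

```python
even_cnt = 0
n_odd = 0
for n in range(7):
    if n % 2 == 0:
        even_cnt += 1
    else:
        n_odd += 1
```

Count evens and odds in range(7)
`even_cnt, n_odd` takes the values: (0, 0) → (1, 0) → (1, 1) → (2, 1) → (2, 2) → (3, 2) → (3, 3) → (4, 3)

Answer: 4, 3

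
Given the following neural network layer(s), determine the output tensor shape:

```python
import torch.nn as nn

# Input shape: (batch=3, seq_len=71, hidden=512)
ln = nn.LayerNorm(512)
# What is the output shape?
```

Input: (3, 71, 512) -> Output: (3, 71, 512)

Answer: (3, 71, 512)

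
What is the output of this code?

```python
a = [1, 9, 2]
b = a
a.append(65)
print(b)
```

Key concept: basic list aliasing.
Step by step:
`a = [1, 9, 2]` → a = [1, 9, 2]
`b = a` → b = [1, 9, 2] (same object as a)
`a.append(65)` → a = [1, 9, 2, 65] (same object as b); b = [1, 9, 2, 65] (same object as a)
`print(b)` → prints [1, 9, 2, 65]

Answer: [1, 9, 2, 65]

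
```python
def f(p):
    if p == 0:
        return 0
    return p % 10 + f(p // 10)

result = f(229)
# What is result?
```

Sum of digits of 229: 9 + 2 + 2 = 13

Answer: 13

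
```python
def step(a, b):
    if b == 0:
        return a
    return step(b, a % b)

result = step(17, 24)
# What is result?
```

step(17, 24) -> step(24, 17) -> step(17, 7) -> step(7, 3) -> step(3, 1) -> step(1, 0) -> 1

Answer: 1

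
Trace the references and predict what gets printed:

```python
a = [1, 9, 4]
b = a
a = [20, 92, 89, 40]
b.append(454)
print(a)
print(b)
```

Key concept: rebinding vs mutation: a is rebound to a new list, b still points at the original.
Step by step:
`a = [1, 9, 4]` → a = [1, 9, 4]
`b = a` → b = [1, 9, 4] (same object as a)
`a = [20, 92, 89, 40]` → a = [20, 92, 89, 40]
`b.append(454)` → b = [1, 9, 4, 454]
`print(a)` → prints [20, 92, 89, 40]
`print(b)` → prints [1, 9, 4, 454]

Answer:
[20, 92, 89, 40]
[1, 9, 4, 454]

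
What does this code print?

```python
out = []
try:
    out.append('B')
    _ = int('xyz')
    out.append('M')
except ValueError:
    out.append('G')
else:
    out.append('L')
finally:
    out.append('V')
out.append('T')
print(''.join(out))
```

Execution trace: 'B' (try body) → 'G' (except ValueError) → 'V' (finally) → 'T' (after the try/except). Output: BGVT

Answer: BGVT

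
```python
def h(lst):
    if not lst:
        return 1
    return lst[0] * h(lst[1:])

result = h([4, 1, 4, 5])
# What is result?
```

Product over [4, 1, 4, 5] = 4 * 1 * 4 * 5 = 80

Answer: 80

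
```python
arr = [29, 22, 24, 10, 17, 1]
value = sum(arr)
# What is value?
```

Trace:
`arr = [29, 22, 24, 10, 17, 1]` → arr = [29, 22, 24, 10, 17, 1]
`value = sum(arr)` → value = 103
So value = 103

Answer: 103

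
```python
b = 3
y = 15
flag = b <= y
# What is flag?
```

Trace:
`b = 3` → b = 3
`y = 15` → y = 15
`flag = b <= y` → flag = True
So flag = True

Answer: True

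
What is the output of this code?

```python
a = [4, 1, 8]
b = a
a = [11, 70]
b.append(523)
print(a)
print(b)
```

Key concept: rebinding vs mutation: a is rebound to a new list, b still points at the original.
Step by step:
`a = [4, 1, 8]` → a = [4, 1, 8]
`b = a` → b = [4, 1, 8] (same object as a)
`a = [11, 70]` → a = [11, 70]
`b.append(523)` → b = [4, 1, 8, 523]
`print(a)` → prints [11, 70]
`print(b)` → prints [4, 1, 8, 523]

Answer:
[11, 70]
[4, 1, 8, 523]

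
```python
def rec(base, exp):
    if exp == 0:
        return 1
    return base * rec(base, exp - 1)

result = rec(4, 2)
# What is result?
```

rec(4, 2) = 4 * 4 = 16

Answer: 16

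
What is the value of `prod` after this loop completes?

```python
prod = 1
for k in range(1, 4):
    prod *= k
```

3! = 6
`prod` takes the values: 1 → 2 → 6

Answer: 6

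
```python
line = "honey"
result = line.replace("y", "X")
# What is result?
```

Trace:
`line = "honey"` → line = 'honey'
`result = line.replace("y", "X")` → result = 'honeX'
So result = 'honeX'

Answer: 'honeX'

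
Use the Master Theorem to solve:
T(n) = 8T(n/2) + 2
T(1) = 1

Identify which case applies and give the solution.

a=8, b=2, f(n)=2. log_2(8) = 3. Since c=0 < 3, Case 1 applies: T(n) = Θ(n^log_b(a)) = O(n^3).

Answer: O(n^3) - Case 1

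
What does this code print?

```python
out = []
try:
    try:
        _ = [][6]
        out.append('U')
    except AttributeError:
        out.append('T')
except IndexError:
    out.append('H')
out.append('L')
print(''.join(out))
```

Execution trace: 'H' (outer except IndexError) → 'L' (after the try/except). Output: HL

Answer: HL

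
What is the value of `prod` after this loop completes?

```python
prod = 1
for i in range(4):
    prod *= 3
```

3^4 = 81
`prod` takes the values: 1 → 3 → 9 → 27 → 81

Answer: 81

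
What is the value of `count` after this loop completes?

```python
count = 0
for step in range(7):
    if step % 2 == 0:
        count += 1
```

Count numbers divisible by 2 in range(7)
`count` takes the values: 0 → 1 → 2 → 3 → 4

Answer: 4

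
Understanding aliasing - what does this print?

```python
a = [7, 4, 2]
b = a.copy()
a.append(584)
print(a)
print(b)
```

Key concept: list.copy() creates independent copy.
Step by step:
`a = [7, 4, 2]` → a = [7, 4, 2]
`b = a.copy()` → b = [7, 4, 2]
`a.append(584)` → a = [7, 4, 2, 584]
`print(a)` → prints [7, 4, 2, 584]
`print(b)` → prints [7, 4, 2]

Answer:
[7, 4, 2, 584]
[7, 4, 2]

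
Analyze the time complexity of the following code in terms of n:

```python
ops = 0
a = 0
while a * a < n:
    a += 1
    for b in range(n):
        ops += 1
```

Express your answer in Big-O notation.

Each loop level contributes: √n × n. Multiplying the contributions gives O(n√n).

Answer: O(n√n)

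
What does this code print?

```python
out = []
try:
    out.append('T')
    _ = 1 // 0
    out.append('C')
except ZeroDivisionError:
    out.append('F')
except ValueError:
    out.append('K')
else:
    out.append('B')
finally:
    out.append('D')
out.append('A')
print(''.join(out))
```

Execution trace: 'T' (try body) → 'F' (except ZeroDivisionError) → 'D' (finally) → 'A' (after the try/except). Output: TFDA

Answer: TFDA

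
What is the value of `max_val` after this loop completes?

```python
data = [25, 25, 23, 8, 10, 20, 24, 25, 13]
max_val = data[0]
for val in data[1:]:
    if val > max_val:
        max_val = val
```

Maximum of [25, 25, 23, 8, 10, 20, 24, 25, 13]
`max_val` takes the values: 25

Answer: 25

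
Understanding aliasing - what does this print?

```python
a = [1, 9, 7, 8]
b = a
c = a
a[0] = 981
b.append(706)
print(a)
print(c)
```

Key concept: multiple aliases.
Step by step:
`a = [1, 9, 7, 8]` → a = [1, 9, 7, 8]
`b = a` → b = [1, 9, 7, 8] (same object as a)
`c = a` → c = [1, 9, 7, 8] (same object as a, b)
`a[0] = 981` → a = [981, 9, 7, 8] (same object as b, c); b = [981, 9, 7, 8] (same object as a, c); c = [981, 9, 7, 8] (same object as a, b)
`b.append(706)` → a = [981, 9, 7, 8, 706] (same object as b, c); b = [981, 9, 7, 8, 706] (same object as a, c); c = [981, 9, 7, 8, 706] (same object as a, b)
`print(a)` → prints [981, 9, 7, 8, 706]
`print(c)` → prints [981, 9, 7, 8, 706]

Answer:
[981, 9, 7, 8, 706]
[981, 9, 7, 8, 706]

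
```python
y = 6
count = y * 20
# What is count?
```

Trace:
`y = 6` → y = 6
`count = y * 20` → count = 120
So count = 120

Answer: 120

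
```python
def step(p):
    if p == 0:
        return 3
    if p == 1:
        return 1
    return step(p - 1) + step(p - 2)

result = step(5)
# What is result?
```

Build up from base cases: step(0)=3, step(1)=1, step(2)=4, step(3)=5, step(4)=9, step(5)=14

Answer: 14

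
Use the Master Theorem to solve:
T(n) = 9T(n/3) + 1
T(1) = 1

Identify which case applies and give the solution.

a=9, b=3, f(n)=1. log_3(9) = 2. Since c=0 < 2, Case 1 applies: T(n) = Θ(n^log_b(a)) = O(n^2).

Answer: O(n^2) - Case 1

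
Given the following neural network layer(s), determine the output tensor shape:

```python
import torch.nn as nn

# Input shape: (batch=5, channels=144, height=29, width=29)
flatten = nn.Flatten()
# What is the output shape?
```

Input: (5, 144, 29, 29) -> Output: (5, 121104)

Answer: (5, 121104)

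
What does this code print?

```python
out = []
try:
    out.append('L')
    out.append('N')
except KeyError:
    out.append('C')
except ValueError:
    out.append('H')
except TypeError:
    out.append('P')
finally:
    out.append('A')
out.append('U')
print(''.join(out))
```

Execution trace: 'L' (try body) → 'N' (try body, no exception) → 'A' (finally) → 'U' (after the try/except). Output: LNAU

Answer: LNAU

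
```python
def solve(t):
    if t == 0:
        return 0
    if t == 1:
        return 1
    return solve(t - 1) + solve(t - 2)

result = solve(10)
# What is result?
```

Build up from base cases: solve(0)=0, solve(1)=1, solve(2)=1, solve(3)=2, solve(4)=3, solve(5)=5, solve(6)=8, ..., solve(10)=55

Answer: 55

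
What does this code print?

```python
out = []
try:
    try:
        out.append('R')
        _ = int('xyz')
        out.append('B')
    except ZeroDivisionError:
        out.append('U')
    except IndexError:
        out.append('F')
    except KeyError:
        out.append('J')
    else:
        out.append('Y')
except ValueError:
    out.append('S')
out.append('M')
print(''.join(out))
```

Execution trace: 'R' (try body) → 'S' (outer except ValueError) → 'M' (after the try/except). Output: RSM

Answer: RSM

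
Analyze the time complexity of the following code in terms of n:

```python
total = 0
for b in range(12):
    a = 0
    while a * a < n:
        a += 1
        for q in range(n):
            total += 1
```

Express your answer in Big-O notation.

Each loop level contributes: 1 × √n × n. Multiplying the contributions gives O(n√n).

Answer: O(n√n)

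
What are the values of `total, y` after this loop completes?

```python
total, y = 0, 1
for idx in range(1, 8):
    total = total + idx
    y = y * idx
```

Sum and factorial of 1 to 7
`total, y` takes the values: (0, 1) → (1, 1) → (3, 1) → (3, 2) → (6, 2) → (6, 6) → (10, 6) → (10, 24) → (15, 24) → (15, 120) → (21, 120) → (21, 720) → (28, 720) → (28, 5040)

Answer: 28, 5040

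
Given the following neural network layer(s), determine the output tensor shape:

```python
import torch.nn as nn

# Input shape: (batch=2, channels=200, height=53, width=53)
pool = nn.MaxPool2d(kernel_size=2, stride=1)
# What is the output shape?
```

Input: (2, 200, 53, 53) -> Output: (2, 200, 52, 52)

Answer: (2, 200, 52, 52)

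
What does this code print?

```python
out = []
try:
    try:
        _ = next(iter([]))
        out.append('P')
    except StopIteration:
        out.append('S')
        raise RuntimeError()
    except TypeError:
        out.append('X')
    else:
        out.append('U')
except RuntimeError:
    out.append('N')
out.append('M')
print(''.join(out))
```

Execution trace: 'S' (inner except StopIteration) → 'N' (outer except RuntimeError) → 'M' (after the try/except). Output: SNM

Answer: SNM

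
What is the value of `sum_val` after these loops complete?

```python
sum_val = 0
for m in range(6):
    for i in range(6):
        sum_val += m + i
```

Sum of all m+i for m,i in 6x6
`sum_val` takes the values: 0 → 1 → 3 → 6 → 10 → 15 → 16 → 18 → 21 → 25 → 30 → 36 → 38 → 41 → 45 → 50 → 56 → 63 → 66 → 70 → 75 → 81 → 88 → 96 → 100 → 105 → 111 → 118 → 126 → 135 → 140 → 146 → 153 → 161 → 170 → 180

Answer: 180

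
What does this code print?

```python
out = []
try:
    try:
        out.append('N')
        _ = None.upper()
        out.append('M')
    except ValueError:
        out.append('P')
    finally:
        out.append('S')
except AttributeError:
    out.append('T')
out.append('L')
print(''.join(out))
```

Execution trace: 'N' (try body) → 'S' (finally) → 'T' (outer except AttributeError) → 'L' (after the try/except). Output: NSTL

Answer: NSTL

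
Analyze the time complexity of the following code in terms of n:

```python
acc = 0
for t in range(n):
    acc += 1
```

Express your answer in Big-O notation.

Each loop level contributes: n. Multiplying the contributions gives O(n).

Answer: O(n)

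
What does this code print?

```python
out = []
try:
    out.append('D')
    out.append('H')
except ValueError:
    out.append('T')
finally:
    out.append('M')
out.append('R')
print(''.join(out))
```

Execution trace: 'D' (try body) → 'H' (try body, no exception) → 'M' (finally) → 'R' (after the try/except). Output: DHMR

Answer: DHMR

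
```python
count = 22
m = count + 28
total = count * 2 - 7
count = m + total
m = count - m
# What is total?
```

Trace:
`count = 22` → count = 22
`m = count + 28` → m = 50
`total = count * 2 - 7` → total = 37
`count = m + total` → count = 87
`m = count - m` → m = 37
So total = 37

Answer: 37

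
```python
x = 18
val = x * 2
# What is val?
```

Trace:
`x = 18` → x = 18
`val = x * 2` → val = 36
So val = 36

Answer: 36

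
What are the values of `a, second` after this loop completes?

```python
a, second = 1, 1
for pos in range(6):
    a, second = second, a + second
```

Fibonacci: after 6 iterations
`a, second` takes the values: (1, 1) → (1, 2) → (2, 3) → (3, 5) → (5, 8) → (8, 13) → (13, 21)

Answer: 13, 21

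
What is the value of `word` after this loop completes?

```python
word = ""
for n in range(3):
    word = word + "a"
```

Repeat 'a' 3 times
`word` takes the values: "" → "a" → "aa" → "aaa"

Answer: "aaa"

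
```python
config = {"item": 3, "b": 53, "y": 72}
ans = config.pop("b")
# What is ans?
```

Trace:
`config = {"item": 3, "b": 53, "y": 72}` → config = {'item': 3, 'b': 53, 'y': 72}
`ans = config.pop("b")` → config = {'item': 3, 'y': 72}; ans = 53
So ans = 53

Answer: 53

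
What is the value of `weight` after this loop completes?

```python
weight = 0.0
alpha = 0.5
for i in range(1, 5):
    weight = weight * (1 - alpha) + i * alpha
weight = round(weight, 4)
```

Moving average with lr=0.5
`weight` takes the values: 0.0 → 0.5 → 1.25 → 2.125 → 3.0625

Answer: 3.0625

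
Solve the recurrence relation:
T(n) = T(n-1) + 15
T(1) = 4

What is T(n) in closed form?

Unrolling: T(n) = T(1) + 15·(n-1) = 4 + 15(n-1) = 15n - 11.

Answer: T(n) = 15n - 11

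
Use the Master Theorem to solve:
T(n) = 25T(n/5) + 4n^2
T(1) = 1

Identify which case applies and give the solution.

a=25, b=5, f(n)=4n^2. log_5(25) = 2. Since c=2 = 2, Case 2 applies: T(n) = Θ(n^log_b(a) · log n) = O(n^2 log n).

Answer: O(n^2 log n) - Case 2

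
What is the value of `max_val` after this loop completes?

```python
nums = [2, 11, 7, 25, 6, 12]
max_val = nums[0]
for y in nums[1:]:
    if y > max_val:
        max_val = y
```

Maximum of [2, 11, 7, 25, 6, 12]
`max_val` takes the values: 2 → 11 → 25

Answer: 25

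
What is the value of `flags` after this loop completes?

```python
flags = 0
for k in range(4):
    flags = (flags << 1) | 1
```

Build 4 consecutive 1-bits: 0b1111
`flags` takes the values: 0 → 1 → 3 → 7 → 15

Answer: 15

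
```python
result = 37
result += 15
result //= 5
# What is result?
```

Trace:
`result = 37` → result = 37
`result += 15` → result = 52
`result //= 5` → result = 10
So result = 10

Answer: 10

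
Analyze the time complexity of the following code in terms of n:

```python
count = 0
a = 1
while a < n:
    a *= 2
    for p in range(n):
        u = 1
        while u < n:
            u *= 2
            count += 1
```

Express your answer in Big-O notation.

Each loop level contributes: log n × n × log n. Multiplying the contributions gives O(n log² n).

Answer: O(n log² n)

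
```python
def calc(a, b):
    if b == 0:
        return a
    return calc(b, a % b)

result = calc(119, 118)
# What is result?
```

calc(119, 118) -> calc(118, 1) -> calc(1, 0) -> 1

Answer: 1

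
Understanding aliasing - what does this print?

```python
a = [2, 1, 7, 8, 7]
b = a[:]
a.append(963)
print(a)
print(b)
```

Key concept: slice [:] creates copy.
Step by step:
`a = [2, 1, 7, 8, 7]` → a = [2, 1, 7, 8, 7]
`b = a[:]` → b = [2, 1, 7, 8, 7]
`a.append(963)` → a = [2, 1, 7, 8, 7, 963]
`print(a)` → prints [2, 1, 7, 8, 7, 963]
`print(b)` → prints [2, 1, 7, 8, 7]

Answer:
[2, 1, 7, 8, 7, 963]
[2, 1, 7, 8, 7]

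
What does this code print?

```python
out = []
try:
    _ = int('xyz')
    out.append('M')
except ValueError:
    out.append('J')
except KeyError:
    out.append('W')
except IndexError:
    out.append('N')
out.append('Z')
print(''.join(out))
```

Execution trace: 'J' (except ValueError) → 'Z' (after the try/except). Output: JZ

Answer: JZ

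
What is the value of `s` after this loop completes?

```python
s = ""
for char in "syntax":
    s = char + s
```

Reverse 'syntax'
`s` takes the values: "" → "s" → "ys" → "nys" → "tnys" → "atnys" → "xatnys"

Answer: "xatnys"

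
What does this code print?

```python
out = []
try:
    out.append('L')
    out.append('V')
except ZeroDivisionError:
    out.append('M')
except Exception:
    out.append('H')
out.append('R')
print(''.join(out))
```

Execution trace: 'L' (try body) → 'V' (try body, no exception) → 'R' (after the try/except). Output: LVR

Answer: LVR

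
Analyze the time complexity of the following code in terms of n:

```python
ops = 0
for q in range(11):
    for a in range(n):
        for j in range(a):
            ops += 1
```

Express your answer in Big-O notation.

Each loop level contributes: 1 × n × n. Multiplying the contributions gives O(n^2).

Answer: O(n^2)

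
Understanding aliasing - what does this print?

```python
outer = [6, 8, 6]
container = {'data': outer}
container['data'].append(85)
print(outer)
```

Key concept: dict holds reference to list.
Step by step:
`outer = [6, 8, 6]` → outer = [6, 8, 6]
`container = {'data': outer}` → container = {'data': [6, 8, 6]}
`container['data'].append(85)` → outer = [6, 8, 6, 85]; container = {'data': [6, 8, 6, 85]}
`print(outer)` → prints [6, 8, 6, 85]

Answer: [6, 8, 6, 85]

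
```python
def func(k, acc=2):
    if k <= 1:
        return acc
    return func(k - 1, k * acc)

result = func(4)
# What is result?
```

Accumulator trace (n, acc): (4, 2) -> (3, 8) -> (2, 24) -> (1, 48) -> return 48

Answer: 48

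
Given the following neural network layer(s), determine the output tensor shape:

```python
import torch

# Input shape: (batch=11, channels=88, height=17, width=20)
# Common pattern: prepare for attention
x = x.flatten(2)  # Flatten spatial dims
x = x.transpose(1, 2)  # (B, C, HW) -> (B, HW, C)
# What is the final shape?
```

Input: (11, 88, 17, 20) -> after flatten(2): (11, 88, 340) -> Output: (11, 340, 88)

Answer: (11, 340, 88)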